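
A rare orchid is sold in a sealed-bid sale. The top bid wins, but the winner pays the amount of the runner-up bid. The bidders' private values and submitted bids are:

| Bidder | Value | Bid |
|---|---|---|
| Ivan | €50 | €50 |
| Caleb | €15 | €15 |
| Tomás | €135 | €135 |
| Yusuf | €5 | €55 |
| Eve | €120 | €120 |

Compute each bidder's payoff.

Bids in descending order: Tomás €135 > Eve €120 > Yusuf €55 > Ivan €50 > Caleb €15.
Tomás has the top bid and wins; the price is the second-highest bid, €120.
Tomás's payoff = €135 − €120 = €15. All other bidders lose, so their payoff is 0.

Payoffs: Ivan €0, Caleb €0, Tomás €15, Yusuf €0, Eve €0.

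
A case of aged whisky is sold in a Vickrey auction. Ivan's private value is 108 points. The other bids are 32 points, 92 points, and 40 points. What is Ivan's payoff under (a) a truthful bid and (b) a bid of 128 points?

The highest competing bid is 92 points.
Bidding truthfully at 108 points: Ivan has the top bid, wins, and pays the second-highest bid 92 points. Payoff = 108 points − 92 points = 16 points.
Bidding 128 points: Ivan has the top bid, wins, and pays the second-highest bid 92 points. Payoff = 108 points − 92 points = 16 points.

Truthful: 16 points; alternative: 16 points.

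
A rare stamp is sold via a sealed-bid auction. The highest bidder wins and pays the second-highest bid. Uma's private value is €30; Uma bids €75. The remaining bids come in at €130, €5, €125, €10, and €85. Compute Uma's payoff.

Highest competing bid: €130.
Uma's bid €75 is not the highest, so Uma loses, pays nothing, and earns zero payoff.

€0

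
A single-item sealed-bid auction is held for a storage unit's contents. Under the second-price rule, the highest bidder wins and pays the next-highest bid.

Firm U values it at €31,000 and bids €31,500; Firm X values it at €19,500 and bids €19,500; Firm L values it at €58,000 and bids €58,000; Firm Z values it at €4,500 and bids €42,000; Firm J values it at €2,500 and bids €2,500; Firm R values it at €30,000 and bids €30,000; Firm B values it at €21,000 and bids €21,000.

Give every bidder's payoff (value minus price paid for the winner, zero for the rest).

Payoffs: Firm U €0, Firm X €0, Firm L €16,000, Firm Z €0, Firm J €0, Firm R €0, Firm B €0.

Ranking the bids: Firm L €58,000; Firm Z €42,000; Firm U €31,500; Firm R €30,000; Firm B €21,000; Firm X €19,500; Firm J €2,500.
Firm L has the top bid and wins; the price is the second-highest bid, €42,000.
Firm L's payoff = €58,000 − €42,000 = €16,000. All other bidders lose, so their payoff is 0.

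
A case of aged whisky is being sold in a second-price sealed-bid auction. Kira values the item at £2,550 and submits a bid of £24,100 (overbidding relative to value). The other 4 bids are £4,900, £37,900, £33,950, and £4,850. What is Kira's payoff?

£0

Highest competing bid: £37,900.
Kira's bid £24,100 is not the highest, so Kira loses, pays nothing, and earns zero payoff.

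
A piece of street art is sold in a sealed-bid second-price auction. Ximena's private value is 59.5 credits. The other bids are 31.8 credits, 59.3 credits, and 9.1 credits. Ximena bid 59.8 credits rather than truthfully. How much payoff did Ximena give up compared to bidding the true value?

The highest competing bid is 59.3 credits.
Bidding truthfully at 59.5 credits: Ximena has the top bid, wins, and pays the second-highest bid 59.3 credits. Payoff = 59.5 credits − 59.3 credits = 0.2 credits.
Bidding 59.8 credits: Ximena has the top bid, wins, and pays the second-highest bid 59.3 credits. Payoff = 59.5 credits − 59.3 credits = 0.2 credits.
Regret = truthful payoff − actual payoff = 0.2 credits − 0.2 credits = 0.0 credits.
The bid only affects whether you win, not the price — here both bids land on the same side of the top rival bid, so the deviation is payoff-neutral.

Regret: 0.0 credits.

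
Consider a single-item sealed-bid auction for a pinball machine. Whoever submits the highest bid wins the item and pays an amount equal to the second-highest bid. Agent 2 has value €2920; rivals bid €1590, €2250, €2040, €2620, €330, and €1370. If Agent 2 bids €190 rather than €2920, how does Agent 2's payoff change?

The highest competing bid is €2620.
Bidding truthfully at €2920: Agent 2 has the top bid, wins, and pays the second-highest bid €2620. Payoff = €2920 − €2620 = €300.
Bidding €190: the top bid is €2620 (a rival), so Agent 2 loses. Payoff = €0.
Change = €0 − €300 = -€300.
This is the dominant-strategy logic: truthful bidding weakly beats any alternative.

-€300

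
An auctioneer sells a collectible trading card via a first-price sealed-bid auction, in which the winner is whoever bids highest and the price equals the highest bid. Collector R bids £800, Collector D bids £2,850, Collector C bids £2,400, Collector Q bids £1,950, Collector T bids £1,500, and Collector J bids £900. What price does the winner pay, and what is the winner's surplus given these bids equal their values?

Ranking the bids: Collector D £2,850, then Collector C £2,400, then Collector Q £1,950, then Collector T £1,500, then Collector J £900, then Collector R £800.
Collector D is the highest bidder, so Collector D wins.
Under the first-price rule, the price is the highest bid: £2,850.
Surplus = £2,850 − £2,850 = £0.

The winner pays £2,850 for a surplus of £0.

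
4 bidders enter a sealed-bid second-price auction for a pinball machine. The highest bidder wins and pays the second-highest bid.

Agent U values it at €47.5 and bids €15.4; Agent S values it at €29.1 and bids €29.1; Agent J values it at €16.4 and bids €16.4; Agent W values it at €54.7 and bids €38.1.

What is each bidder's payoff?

Ordered from highest: Agent W €38.1; Agent S €29.1; Agent J €16.4; Agent U €15.4.
Agent W has the top bid and wins; the price is the second-highest bid, €29.1.
Agent W's payoff = €54.7 − €29.1 = €25.6. All other bidders lose, so their payoff is 0.

Agent U €0.0, Agent S €0.0, Agent J €0.0, Agent W €25.6.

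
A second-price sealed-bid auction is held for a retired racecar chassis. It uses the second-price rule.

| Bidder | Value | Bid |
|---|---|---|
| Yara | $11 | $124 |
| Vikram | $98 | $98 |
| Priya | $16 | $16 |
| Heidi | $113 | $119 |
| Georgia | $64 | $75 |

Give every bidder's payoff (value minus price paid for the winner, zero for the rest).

Bids in descending order: Yara $124; Heidi $119; Vikram $98; Georgia $75; Priya $16.
Yara has the top bid and wins; the price is the second-highest bid, $119.
Yara's payoff = $11 − $119 = -$108. All other bidders lose, so their payoff is 0.

Yara -$108, Vikram $0, Priya $0, Heidi $0, Georgia $0.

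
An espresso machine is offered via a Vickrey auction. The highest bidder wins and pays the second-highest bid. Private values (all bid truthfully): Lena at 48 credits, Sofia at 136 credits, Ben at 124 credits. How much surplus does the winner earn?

Surplus = 12 credits.

Bids in descending order: Sofia 136 credits > Ben 124 credits > Lena 48 credits.
Sofia wins with the top bid and pays the second-highest, 124 credits.
Surplus = 136 credits − 124 credits = 12 credits.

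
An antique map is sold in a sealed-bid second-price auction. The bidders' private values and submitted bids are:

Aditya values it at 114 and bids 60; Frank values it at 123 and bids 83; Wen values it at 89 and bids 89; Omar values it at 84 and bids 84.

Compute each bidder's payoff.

Aditya 0, Frank 0, Wen 5, Omar 0.

Ordered from highest: Wen 89 > Omar 84 > Frank 83 > Aditya 60.
Wen has the top bid and wins; the price is the second-highest bid, 84.
Wen's payoff = 89 − 84 = 5. All other bidders lose, so their payoff is 0.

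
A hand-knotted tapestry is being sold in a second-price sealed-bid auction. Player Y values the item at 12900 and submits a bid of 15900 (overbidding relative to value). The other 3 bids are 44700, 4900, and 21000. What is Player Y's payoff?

Highest competing bid: 44700.
Player Y's bid 15900 is not the highest, so Player Y loses, pays nothing, and earns zero payoff.

Player Y's payoff: 0.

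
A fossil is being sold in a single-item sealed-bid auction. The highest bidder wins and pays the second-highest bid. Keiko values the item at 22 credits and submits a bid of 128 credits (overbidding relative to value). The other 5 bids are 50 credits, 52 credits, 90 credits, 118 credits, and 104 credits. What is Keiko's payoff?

-96 credits

Highest competing bid: 118 credits.
Keiko's bid 128 credits is the highest overall, so Keiko wins and pays the second-highest bid, 118 credits.
Payoff = value − price = 22 credits − 118 credits = -96 credits.
Overbidding won the item at a price above value — truthful bidding would have avoided this loss.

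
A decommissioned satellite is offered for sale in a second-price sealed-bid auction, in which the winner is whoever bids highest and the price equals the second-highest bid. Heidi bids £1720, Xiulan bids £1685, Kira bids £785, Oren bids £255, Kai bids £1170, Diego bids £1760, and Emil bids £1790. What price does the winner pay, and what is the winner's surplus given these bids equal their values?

Sorted high to low: Emil £1790, then Diego £1760, then Heidi £1720, then Xiulan £1685, then Kai £1170, then Kira £785, then Oren £255.
Emil is the highest bidder, so Emil wins.
Under the second-price rule, the price is the second-highest bid: £1760.
Surplus = £1790 − £1760 = £30.

Price £1760; surplus £30.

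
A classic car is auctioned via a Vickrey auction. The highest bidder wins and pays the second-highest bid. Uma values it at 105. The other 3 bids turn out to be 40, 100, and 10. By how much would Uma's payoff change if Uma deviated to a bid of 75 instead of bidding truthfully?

Change in payoff: -5.

The highest competing bid is 100.
Bidding truthfully at 105: Uma has the top bid, wins, and pays the second-highest bid 100. Payoff = 105 − 100 = 5.
Bidding 75: the top bid is 100 (a rival), so Uma loses. Payoff = 0.
Change = 0 − 5 = -5.
Deviating from a truthful bid can only lose payoff in a second-price auction — never gain.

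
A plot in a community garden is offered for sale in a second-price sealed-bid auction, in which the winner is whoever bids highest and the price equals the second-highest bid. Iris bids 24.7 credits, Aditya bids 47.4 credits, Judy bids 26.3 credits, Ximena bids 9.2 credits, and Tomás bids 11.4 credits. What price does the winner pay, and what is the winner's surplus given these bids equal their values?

Ranking the bids: Aditya 47.4 credits, then Judy 26.3 credits, then Iris 24.7 credits, then Tomás 11.4 credits, then Ximena 9.2 credits.
Aditya is the highest bidder, so Aditya wins.
Under the second-price rule, the price is the second-highest bid: 26.3 credits.
Surplus = 47.4 credits − 26.3 credits = 21.1 credits.

Price 26.3 credits; surplus 21.1 credits.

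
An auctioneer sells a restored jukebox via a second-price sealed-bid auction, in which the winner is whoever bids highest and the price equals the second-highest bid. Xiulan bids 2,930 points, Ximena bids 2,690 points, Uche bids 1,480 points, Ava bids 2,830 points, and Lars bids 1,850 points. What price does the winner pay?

Ranking the bids: Xiulan 2,930 points > Ava 2,830 points > Ximena 2,690 points > Lars 1,850 points > Uche 1,480 points.
Xiulan is the highest bidder, so Xiulan wins.
Under the second-price rule, the price is the second-highest bid: 2,830 points.

Price paid: 2,830 points.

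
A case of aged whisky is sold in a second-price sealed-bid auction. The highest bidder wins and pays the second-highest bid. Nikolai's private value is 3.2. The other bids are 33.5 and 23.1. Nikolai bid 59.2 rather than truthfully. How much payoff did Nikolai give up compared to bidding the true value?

The highest competing bid is 33.5.
Bidding truthfully at 3.2: the top bid is 33.5 (a rival), so Nikolai loses. Payoff = 0.0.
Bidding 59.2: Nikolai has the top bid, wins, and pays the second-highest bid 33.5. Payoff = 3.2 − 33.5 = -30.3.
Regret = truthful payoff − actual payoff = 0.0 − -30.3 = 30.3.
Deviating from a truthful bid can only lose payoff in a second-price auction — never gain.

Payoff forgone: 30.3.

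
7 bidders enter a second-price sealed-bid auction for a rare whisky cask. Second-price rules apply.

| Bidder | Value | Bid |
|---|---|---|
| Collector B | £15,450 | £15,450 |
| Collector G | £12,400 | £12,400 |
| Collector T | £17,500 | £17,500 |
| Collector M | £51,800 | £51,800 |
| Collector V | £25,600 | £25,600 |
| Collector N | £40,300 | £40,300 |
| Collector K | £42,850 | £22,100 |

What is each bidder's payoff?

Payoffs: Collector B £0, Collector G £0, Collector T £0, Collector M £11,500, Collector V £0, Collector N £0, Collector K £0.

Sorted high to low: Collector M £51,800 > Collector N £40,300 > Collector V £25,600 > Collector K £22,100 > Collector T £17,500 > Collector B £15,450 > Collector G £12,400.
Collector M has the top bid and wins; the price is the second-highest bid, £40,300.
Collector M's payoff = £51,800 − £40,300 = £11,500. All other bidders lose, so their payoff is 0.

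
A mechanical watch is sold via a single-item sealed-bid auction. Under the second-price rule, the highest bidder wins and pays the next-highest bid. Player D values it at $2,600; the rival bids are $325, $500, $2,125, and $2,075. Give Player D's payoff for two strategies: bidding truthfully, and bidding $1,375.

Truthful: $475; alternative: $0.

The highest competing bid is $2,125.
Bidding truthfully at $2,600: Player D has the top bid, wins, and pays the second-highest bid $2,125. Payoff = $2,600 − $2,125 = $475.
Bidding $1,375: the top bid is $2,125 (a rival), so Player D loses. Payoff = $0.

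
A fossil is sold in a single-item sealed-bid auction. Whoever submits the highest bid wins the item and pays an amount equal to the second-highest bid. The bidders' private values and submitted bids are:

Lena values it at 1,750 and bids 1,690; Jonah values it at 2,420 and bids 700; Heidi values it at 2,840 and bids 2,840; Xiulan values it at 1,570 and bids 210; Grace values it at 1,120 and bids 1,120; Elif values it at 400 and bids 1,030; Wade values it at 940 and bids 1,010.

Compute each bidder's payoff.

Payoffs: Lena 0, Jonah 0, Heidi 1,150, Xiulan 0, Grace 0, Elif 0, Wade 0.

Sorted high to low: Heidi 2,840; Lena 1,690; Grace 1,120; Elif 1,030; Wade 1,010; Jonah 700; Xiulan 210.
Heidi has the top bid and wins; the price is the second-highest bid, 1,690.
Heidi's payoff = 2,840 − 1,690 = 1,150. All other bidders lose, so their payoff is 0.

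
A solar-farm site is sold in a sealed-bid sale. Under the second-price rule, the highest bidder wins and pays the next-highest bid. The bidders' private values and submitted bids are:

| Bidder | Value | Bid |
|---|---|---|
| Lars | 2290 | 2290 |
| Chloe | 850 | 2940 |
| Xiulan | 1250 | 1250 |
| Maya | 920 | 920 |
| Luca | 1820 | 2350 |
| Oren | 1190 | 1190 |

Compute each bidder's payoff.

Lars 0, Chloe -1500, Xiulan 0, Maya 0, Luca 0, Oren 0.

Ordered from highest: Chloe 2940, then Luca 2350, then Lars 2290, then Xiulan 1250, then Oren 1190, then Maya 920.
Chloe has the top bid and wins; the price is the second-highest bid, 2350.
Chloe's payoff = 850 − 2350 = -1500. All other bidders lose, so their payoff is 0.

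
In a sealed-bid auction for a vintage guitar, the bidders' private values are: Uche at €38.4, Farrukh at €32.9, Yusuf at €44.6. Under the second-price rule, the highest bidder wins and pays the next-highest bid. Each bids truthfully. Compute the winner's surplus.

Ranking the bids: Yusuf €44.6; Uche €38.4; Farrukh €32.9.
Yusuf wins with the top bid and pays the second-highest, €38.4.
Surplus = €44.6 − €38.4 = €6.2.

Winner's surplus: €6.2.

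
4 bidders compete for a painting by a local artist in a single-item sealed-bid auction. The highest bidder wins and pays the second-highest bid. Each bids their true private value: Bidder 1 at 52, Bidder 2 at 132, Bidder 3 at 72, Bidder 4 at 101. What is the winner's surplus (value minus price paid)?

Surplus = 31.

Ordered from highest: Bidder 2 132 > Bidder 4 101 > Bidder 3 72 > Bidder 1 52.
Bidder 2 wins with the top bid and pays the second-highest, 101.
Surplus = 132 − 101 = 31.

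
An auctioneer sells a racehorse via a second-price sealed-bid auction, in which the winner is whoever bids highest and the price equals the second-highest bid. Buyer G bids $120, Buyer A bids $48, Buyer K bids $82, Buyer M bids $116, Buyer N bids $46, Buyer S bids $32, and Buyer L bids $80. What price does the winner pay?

Price paid: $116.

Ordered from highest: Buyer G $120 > Buyer M $116 > Buyer K $82 > Buyer L $80 > Buyer A $48 > Buyer N $46 > Buyer S $32.
Buyer G is the highest bidder, so Buyer G wins.
Under the second-price rule, the price is the second-highest bid: $116.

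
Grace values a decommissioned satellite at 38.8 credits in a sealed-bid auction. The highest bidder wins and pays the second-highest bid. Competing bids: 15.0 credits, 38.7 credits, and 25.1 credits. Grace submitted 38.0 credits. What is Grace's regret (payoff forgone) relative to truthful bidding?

The highest competing bid is 38.7 credits.
Bidding truthfully at 38.8 credits: Grace has the top bid, wins, and pays the second-highest bid 38.7 credits. Payoff = 38.8 credits − 38.7 credits = 0.1 credits.
Bidding 38.0 credits: the top bid is 38.7 credits (a rival), so Grace loses. Payoff = 0.0 credits.
Regret = truthful payoff − actual payoff = 0.1 credits − 0.0 credits = 0.1 credits.
Deviating from a truthful bid can only lose payoff in a second-price auction — never gain.

Regret: 0.1 credits.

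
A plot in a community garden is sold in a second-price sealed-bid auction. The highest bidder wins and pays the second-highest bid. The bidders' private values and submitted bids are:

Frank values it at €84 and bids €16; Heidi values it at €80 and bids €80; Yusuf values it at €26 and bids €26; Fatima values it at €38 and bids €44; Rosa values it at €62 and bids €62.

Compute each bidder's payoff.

Bids in descending order: Heidi €80 > Rosa €62 > Fatima €44 > Yusuf €26 > Frank €16.
Heidi has the top bid and wins; the price is the second-highest bid, €62.
Heidi's payoff = €80 − €62 = €18. All other bidders lose, so their payoff is 0.

Frank €0, Heidi €18, Yusuf €0, Fatima €0, Rosa €0.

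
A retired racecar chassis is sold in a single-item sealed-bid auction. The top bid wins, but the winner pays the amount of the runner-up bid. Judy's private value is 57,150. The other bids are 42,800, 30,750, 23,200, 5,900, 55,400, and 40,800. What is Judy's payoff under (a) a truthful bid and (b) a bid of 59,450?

The highest competing bid is 55,400.
Bidding truthfully at 57,150: Judy has the top bid, wins, and pays the second-highest bid 55,400. Payoff = 57,150 − 55,400 = 1,750.
Bidding 59,450: Judy has the top bid, wins, and pays the second-highest bid 55,400. Payoff = 57,150 − 55,400 = 1,750.

Truthful: 1,750; alternative: 1,750.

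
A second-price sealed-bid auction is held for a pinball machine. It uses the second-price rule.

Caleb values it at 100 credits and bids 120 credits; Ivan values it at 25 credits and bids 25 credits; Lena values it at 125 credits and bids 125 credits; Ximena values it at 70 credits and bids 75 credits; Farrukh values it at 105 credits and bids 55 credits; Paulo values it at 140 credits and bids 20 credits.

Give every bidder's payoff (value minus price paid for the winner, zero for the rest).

Bids in descending order: Lena 125 credits, then Caleb 120 credits, then Ximena 75 credits, then Farrukh 55 credits, then Ivan 25 credits, then Paulo 20 credits.
Lena has the top bid and wins; the price is the second-highest bid, 120 credits.
Lena's payoff = 125 credits − 120 credits = 5 credits. All other bidders lose, so their payoff is 0.

Payoffs: Caleb 0 credits, Ivan 0 credits, Lena 5 credits, Ximena 0 credits, Farrukh 0 credits, Paulo 0 credits.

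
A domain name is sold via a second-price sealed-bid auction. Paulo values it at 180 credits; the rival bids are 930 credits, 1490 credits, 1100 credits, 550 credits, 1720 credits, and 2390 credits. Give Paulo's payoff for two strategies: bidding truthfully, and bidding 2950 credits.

Truthful: 0 credits; alternative: -2210 credits.

The highest competing bid is 2390 credits.
Bidding truthfully at 180 credits: the top bid is 2390 credits (a rival), so Paulo loses. Payoff = 0 credits.
Bidding 2950 credits: Paulo has the top bid, wins, and pays the second-highest bid 2390 credits. Payoff = 180 credits − 2390 credits = -2210 credits.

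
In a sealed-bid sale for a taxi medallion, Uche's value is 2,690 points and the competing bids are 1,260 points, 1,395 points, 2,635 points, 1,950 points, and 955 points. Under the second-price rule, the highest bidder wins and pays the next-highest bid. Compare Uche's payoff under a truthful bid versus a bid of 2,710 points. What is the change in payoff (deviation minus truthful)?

Payoff change: 0 points.

The highest competing bid is 2,635 points.
Bidding truthfully at 2,690 points: Uche has the top bid, wins, and pays the second-highest bid 2,635 points. Payoff = 2,690 points − 2,635 points = 55 points.
Bidding 2,710 points: Uche has the top bid, wins, and pays the second-highest bid 2,635 points. Payoff = 2,690 points − 2,635 points = 55 points.
Change = 55 points − 55 points = 0 points.
The bid only affects whether you win, not the price — here both bids land on the same side of the top rival bid, so the deviation is payoff-neutral.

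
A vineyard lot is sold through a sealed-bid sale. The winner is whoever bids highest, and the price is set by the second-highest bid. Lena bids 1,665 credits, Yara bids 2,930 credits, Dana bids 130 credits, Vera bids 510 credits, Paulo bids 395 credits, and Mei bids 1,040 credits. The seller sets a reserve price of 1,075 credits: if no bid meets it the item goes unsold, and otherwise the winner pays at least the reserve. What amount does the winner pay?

Ranking the bids: Yara 2,930 credits > Lena 1,665 credits > Mei 1,040 credits > Vera 510 credits > Paulo 395 credits > Dana 130 credits.
Yara has the highest bid, so Yara wins.
The second-highest bid is 1,665 credits, which exceeds the reserve, so that sets the price.

The winner pays 1,665 credits.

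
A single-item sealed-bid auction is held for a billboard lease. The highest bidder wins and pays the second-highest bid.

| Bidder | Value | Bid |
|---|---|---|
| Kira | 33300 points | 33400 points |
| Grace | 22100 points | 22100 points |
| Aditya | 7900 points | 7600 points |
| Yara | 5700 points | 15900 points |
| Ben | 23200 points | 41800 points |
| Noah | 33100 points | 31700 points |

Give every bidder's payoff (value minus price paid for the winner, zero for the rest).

Bids in descending order: Ben 41800 points; Kira 33400 points; Noah 31700 points; Grace 22100 points; Yara 15900 points; Aditya 7600 points.
Ben has the top bid and wins; the price is the second-highest bid, 33400 points.
Ben's payoff = 23200 points − 33400 points = -10200 points. All other bidders lose, so their payoff is 0.

Payoffs: Kira 0 points, Grace 0 points, Aditya 0 points, Yara 0 points, Ben -10200 points, Noah 0 points.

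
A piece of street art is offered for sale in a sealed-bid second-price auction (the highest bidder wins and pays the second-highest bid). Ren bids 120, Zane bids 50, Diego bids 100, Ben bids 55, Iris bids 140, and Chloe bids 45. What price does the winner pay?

Sorted high to low: Iris 140; Ren 120; Diego 100; Ben 55; Zane 50; Chloe 45.
Iris is the highest bidder, so Iris wins.
Under the second-price rule, the price is the second-highest bid: 120.

The winner pays 120.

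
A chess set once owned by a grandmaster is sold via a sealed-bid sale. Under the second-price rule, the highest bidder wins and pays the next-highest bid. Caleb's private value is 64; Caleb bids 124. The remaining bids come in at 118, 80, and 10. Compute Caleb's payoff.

Payoff = -54.

Highest competing bid: 118.
Caleb's bid 124 is the highest overall, so Caleb wins and pays the second-highest bid, 118.
Payoff = value − price = 64 − 118 = -54.
Overbidding won the item at a price above value — truthful bidding would have avoided this loss.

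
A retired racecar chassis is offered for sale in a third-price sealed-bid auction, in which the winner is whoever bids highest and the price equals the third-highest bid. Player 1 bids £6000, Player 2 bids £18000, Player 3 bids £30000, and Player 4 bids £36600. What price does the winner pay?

£18000

Ranking the bids: Player 4 £36600, then Player 3 £30000, then Player 2 £18000, then Player 1 £6000.
Player 4 is the highest bidder, so Player 4 wins.
Under the third-price rule, the price is the third-highest bid: £18000.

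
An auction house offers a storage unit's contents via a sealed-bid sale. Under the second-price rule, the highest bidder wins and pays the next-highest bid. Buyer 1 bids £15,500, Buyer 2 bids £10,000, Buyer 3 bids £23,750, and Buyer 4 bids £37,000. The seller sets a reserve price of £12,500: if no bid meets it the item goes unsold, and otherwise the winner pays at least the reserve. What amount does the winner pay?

Ranking the bids: Buyer 4 £37,000; Buyer 3 £23,750; Buyer 1 £15,500; Buyer 2 £10,000.
Buyer 4 has the highest bid, so Buyer 4 wins.
The second-highest bid is £23,750, which exceeds the reserve, so that sets the price.

£23,750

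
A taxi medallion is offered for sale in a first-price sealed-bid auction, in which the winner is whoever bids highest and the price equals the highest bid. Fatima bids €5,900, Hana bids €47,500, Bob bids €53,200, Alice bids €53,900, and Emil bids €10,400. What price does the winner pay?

The winner pays €53,900.

Sorted high to low: Alice €53,900; Bob €53,200; Hana €47,500; Emil €10,400; Fatima €5,900.
Alice is the highest bidder, so Alice wins.
Under the first-price rule, the price is the highest bid: €53,900.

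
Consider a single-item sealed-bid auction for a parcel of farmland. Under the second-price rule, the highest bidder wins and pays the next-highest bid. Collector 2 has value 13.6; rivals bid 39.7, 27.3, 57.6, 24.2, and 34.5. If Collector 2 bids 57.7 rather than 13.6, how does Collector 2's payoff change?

Payoff change: -44.0.

The highest competing bid is 57.6.
Bidding truthfully at 13.6: the top bid is 57.6 (a rival), so Collector 2 loses. Payoff = 0.0.
Bidding 57.7: Collector 2 has the top bid, wins, and pays the second-highest bid 57.6. Payoff = 13.6 − 57.6 = -44.0.
Change = -44.0 − 0.0 = -44.0.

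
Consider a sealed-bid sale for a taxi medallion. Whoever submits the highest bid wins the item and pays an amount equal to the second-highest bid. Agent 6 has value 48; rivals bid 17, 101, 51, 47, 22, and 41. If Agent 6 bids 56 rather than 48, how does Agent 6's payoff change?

Change in payoff: 0.

The highest competing bid is 101.
Bidding truthfully at 48: the top bid is 101 (a rival), so Agent 6 loses. Payoff = 0.
Bidding 56: the top bid is 101 (a rival), so Agent 6 loses. Payoff = 0.
Change = 0 − 0 = 0.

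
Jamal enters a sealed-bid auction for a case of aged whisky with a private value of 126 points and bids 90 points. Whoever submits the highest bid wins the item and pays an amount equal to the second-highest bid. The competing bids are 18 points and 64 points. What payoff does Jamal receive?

Highest competing bid: 64 points.
Jamal's bid 90 points is the highest overall, so Jamal wins and pays the second-highest bid, 64 points.
Payoff = value − price = 126 points − 64 points = 62 points.

Payoff = 62 points.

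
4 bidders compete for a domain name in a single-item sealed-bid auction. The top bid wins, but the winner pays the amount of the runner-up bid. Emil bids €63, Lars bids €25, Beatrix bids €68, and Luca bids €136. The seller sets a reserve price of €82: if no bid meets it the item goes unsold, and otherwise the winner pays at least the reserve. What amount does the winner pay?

Sorted high to low: Luca €136 > Beatrix €68 > Emil €63 > Lars €25.
Luca has the highest bid, so Luca wins.
The second-highest bid is €68, but the reserve €82 is higher, so the price is the reserve.

€82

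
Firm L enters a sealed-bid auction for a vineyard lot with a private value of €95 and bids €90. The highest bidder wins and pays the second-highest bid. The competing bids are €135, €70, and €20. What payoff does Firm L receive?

Highest competing bid: €135.
Firm L's bid €90 is not the highest, so Firm L loses, pays nothing, and earns zero payoff.

€0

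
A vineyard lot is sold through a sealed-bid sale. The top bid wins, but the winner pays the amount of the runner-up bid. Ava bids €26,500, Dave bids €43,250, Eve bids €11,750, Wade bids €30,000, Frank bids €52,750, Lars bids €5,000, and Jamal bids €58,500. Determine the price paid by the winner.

Ranking the bids: Jamal €58,500; Frank €52,750; Dave €43,250; Wade €30,000; Ava €26,500; Eve €11,750; Lars €5,000.
Jamal has the highest bid, so Jamal wins.
The second-highest bid is €52,750, so that is what Jamal pays.

The winner pays €52,750.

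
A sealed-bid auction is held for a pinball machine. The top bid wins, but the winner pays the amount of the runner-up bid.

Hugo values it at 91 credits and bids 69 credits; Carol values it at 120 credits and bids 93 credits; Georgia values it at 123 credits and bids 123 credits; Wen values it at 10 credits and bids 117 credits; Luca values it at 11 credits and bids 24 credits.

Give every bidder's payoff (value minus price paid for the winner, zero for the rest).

Hugo 0 credits, Carol 0 credits, Georgia 6 credits, Wen 0 credits, Luca 0 credits.

Sorted high to low: Georgia 123 credits > Wen 117 credits > Carol 93 credits > Hugo 69 credits > Luca 24 credits.
Georgia has the top bid and wins; the price is the second-highest bid, 117 credits.
Georgia's payoff = 123 credits − 117 credits = 6 credits. All other bidders lose, so their payoff is 0.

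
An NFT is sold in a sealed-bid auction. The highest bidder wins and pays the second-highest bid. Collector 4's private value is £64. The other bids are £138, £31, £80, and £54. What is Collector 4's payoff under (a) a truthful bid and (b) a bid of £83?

Truthful: £0; alternative: £0.

The highest competing bid is £138.
Bidding truthfully at £64: the top bid is £138 (a rival), so Collector 4 loses. Payoff = £0.
Bidding £83: the top bid is £138 (a rival), so Collector 4 loses. Payoff = £0.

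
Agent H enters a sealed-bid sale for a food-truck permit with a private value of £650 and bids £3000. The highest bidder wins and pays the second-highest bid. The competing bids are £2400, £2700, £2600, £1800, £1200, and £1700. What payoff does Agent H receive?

Highest competing bid: £2700.
Agent H's bid £3000 is the highest overall, so Agent H wins and pays the second-highest bid, £2700.
Payoff = value − price = £650 − £2700 = -£2050.
Overbidding won the item at a price above value — truthful bidding would have avoided this loss.

Agent H's payoff: -£2050.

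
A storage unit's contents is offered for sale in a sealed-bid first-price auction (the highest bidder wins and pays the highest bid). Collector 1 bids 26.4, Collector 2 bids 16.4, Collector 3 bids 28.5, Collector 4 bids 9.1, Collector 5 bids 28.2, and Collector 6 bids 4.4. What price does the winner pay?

Bids in descending order: Collector 3 28.5 > Collector 5 28.2 > Collector 1 26.4 > Collector 2 16.4 > Collector 4 9.1 > Collector 6 4.4.
Collector 3 is the highest bidder, so Collector 3 wins.
Under the first-price rule, the price is the highest bid: 28.5.

The winner pays 28.5.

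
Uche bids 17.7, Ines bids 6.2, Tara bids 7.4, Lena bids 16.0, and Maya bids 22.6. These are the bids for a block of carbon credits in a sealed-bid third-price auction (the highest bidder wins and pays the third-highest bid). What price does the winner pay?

Price paid: 16.0.

Ranking the bids: Maya 22.6, then Uche 17.7, then Lena 16.0, then Tara 7.4, then Ines 6.2.
Maya is the highest bidder, so Maya wins.
Under the third-price rule, the price is the third-highest bid: 16.0.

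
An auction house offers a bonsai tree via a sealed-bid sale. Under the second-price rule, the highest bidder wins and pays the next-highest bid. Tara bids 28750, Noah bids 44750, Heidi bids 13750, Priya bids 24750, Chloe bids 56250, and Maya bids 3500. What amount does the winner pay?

Bids in descending order: Chloe 56250 > Noah 44750 > Tara 28750 > Priya 24750 > Heidi 13750 > Maya 3500.
Chloe has the highest bid, so Chloe wins.
The second-highest bid is 44750, so that is what Chloe pays.

Price paid: 44750.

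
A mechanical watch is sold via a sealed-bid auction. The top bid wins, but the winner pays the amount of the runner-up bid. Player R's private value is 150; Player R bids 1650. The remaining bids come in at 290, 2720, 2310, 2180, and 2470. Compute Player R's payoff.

Highest competing bid: 2720.
Player R's bid 1650 is not the highest, so Player R loses, pays nothing, and earns zero payoff.

Player R's payoff: 0.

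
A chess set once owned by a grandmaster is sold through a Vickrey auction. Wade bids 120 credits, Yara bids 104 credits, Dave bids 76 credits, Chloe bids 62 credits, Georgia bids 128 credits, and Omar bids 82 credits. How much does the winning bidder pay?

120 credits

Bids in descending order: Georgia 128 credits; Wade 120 credits; Yara 104 credits; Omar 82 credits; Dave 76 credits; Chloe 62 credits.
Georgia has the highest bid, so Georgia wins.
The second-highest bid is 120 credits, so that is what Georgia pays.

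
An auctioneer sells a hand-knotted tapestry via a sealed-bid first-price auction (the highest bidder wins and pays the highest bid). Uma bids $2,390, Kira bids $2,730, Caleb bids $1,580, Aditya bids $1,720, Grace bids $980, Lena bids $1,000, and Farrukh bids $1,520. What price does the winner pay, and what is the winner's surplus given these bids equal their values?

Price $2,730; surplus $0.

Bids in descending order: Kira $2,730, then Uma $2,390, then Aditya $1,720, then Caleb $1,580, then Farrukh $1,520, then Lena $1,000, then Grace $980.
Kira is the highest bidder, so Kira wins.
Under the first-price rule, the price is the highest bid: $2,730.
Surplus = $2,730 − $2,730 = $0.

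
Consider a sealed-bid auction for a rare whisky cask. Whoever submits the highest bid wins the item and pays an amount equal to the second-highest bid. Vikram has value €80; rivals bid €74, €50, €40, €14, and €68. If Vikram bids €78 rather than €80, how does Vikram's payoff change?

The highest competing bid is €74.
Bidding truthfully at €80: Vikram has the top bid, wins, and pays the second-highest bid €74. Payoff = €80 − €74 = €6.
Bidding €78: Vikram has the top bid, wins, and pays the second-highest bid €74. Payoff = €80 − €74 = €6.
Change = €6 − €6 = €0.

€0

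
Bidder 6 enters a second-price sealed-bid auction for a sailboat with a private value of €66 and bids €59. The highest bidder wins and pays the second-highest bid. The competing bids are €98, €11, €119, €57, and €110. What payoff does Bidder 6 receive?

Highest competing bid: €119.
Bidder 6's bid €59 is not the highest, so Bidder 6 loses, pays nothing, and earns zero payoff.

Payoff = €0.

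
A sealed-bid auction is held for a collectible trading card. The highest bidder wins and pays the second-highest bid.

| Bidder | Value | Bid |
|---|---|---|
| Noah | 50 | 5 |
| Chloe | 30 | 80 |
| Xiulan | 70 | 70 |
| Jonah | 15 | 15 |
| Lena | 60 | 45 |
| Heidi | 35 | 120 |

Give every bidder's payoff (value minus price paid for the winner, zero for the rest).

Ordered from highest: Heidi 120; Chloe 80; Xiulan 70; Lena 45; Jonah 15; Noah 5.
Heidi has the top bid and wins; the price is the second-highest bid, 80.
Heidi's payoff = 35 − 80 = -45. All other bidders lose, so their payoff is 0.

Payoffs: Noah 0, Chloe 0, Xiulan 0, Jonah 0, Lena 0, Heidi -45.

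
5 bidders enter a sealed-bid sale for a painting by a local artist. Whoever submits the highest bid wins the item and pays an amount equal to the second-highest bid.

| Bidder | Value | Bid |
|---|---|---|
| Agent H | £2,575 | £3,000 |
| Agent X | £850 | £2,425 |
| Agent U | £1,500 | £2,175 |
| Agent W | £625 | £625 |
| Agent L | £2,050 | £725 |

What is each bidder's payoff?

Agent H £150, Agent X £0, Agent U £0, Agent W £0, Agent L £0.

Bids in descending order: Agent H £3,000; Agent X £2,425; Agent U £2,175; Agent L £725; Agent W £625.
Agent H has the top bid and wins; the price is the second-highest bid, £2,425.
Agent H's payoff = £2,575 − £2,425 = £150. All other bidders lose, so their payoff is 0.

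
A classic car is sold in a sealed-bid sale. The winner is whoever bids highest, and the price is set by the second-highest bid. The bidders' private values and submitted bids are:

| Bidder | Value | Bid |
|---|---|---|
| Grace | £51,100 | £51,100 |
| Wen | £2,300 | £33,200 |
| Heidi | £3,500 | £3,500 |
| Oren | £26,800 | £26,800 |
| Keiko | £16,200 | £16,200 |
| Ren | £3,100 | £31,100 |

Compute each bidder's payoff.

Sorted high to low: Grace £51,100; Wen £33,200; Ren £31,100; Oren £26,800; Keiko £16,200; Heidi £3,500.
Grace has the top bid and wins; the price is the second-highest bid, £33,200.
Grace's payoff = £51,100 − £33,200 = £17,900. All other bidders lose, so their payoff is 0.

Payoffs: Grace £17,900, Wen £0, Heidi £0, Oren £0, Keiko £0, Ren £0.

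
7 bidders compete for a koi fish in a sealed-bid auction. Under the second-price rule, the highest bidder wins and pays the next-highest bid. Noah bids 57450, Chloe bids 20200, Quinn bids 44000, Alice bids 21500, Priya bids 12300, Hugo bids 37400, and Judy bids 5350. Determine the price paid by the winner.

Sorted high to low: Noah 57450, then Quinn 44000, then Hugo 37400, then Alice 21500, then Chloe 20200, then Priya 12300, then Judy 5350.
Noah has the highest bid, so Noah wins.
The second-highest bid is 44000, so that is what Noah pays.

44000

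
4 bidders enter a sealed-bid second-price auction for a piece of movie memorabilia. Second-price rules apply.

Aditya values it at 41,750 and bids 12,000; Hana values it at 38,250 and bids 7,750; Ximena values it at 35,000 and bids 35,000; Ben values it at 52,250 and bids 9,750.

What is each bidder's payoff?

Payoffs: Aditya 0, Hana 0, Ximena 23,000, Ben 0.

Ordered from highest: Ximena 35,000, then Aditya 12,000, then Ben 9,750, then Hana 7,750.
Ximena has the top bid and wins; the price is the second-highest bid, 12,000.
Ximena's payoff = 35,000 − 12,000 = 23,000. All other bidders lose, so their payoff is 0.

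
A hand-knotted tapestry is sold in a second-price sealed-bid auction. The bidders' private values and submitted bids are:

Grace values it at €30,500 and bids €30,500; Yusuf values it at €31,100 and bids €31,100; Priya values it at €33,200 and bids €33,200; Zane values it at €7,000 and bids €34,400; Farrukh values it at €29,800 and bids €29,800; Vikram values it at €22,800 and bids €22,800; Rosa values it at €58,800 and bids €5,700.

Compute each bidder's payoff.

Payoffs: Grace €0, Yusuf €0, Priya €0, Zane -€26,200, Farrukh €0, Vikram €0, Rosa €0.

Bids in descending order: Zane €34,400 > Priya €33,200 > Yusuf €31,100 > Grace €30,500 > Farrukh €29,800 > Vikram €22,800 > Rosa €5,700.
Zane has the top bid and wins; the price is the second-highest bid, €33,200.
Zane's payoff = €7,000 − €33,200 = -€26,200. All other bidders lose, so their payoff is 0.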